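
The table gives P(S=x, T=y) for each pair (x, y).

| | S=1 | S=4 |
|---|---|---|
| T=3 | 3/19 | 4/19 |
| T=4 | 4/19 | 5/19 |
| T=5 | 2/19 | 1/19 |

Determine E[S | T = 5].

2

P(T = 5) = 3/19.
Σ S·P over the event = 1·(2/19) + 4·(1/19) = 6/19.
E[S | T = 5] = (6/19) / (3/19) = 2.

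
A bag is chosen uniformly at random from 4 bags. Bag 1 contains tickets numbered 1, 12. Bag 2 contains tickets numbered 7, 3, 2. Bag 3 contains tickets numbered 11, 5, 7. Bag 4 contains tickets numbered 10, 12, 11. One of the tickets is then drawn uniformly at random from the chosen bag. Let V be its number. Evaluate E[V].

E[V | bag 1] = (1+12)/2 = 13/2.
E[V | bag 2] = (7+3+2)/3 = 4.
E[V | bag 3] = (11+5+7)/3 = 23/3.
E[V | bag 4] = (10+12+11)/3 = 11.
By the law of total expectation,
E[V] = (1/4)·(13/2) + (1/4)·(4) + (1/4)·(23/3) + (1/4)·(11) = 175/24.

175/24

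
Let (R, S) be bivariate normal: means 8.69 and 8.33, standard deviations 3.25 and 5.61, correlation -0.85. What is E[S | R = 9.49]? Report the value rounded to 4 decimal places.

7.1562

The regression of S on R has slope ρ·σ_S/σ_R and passes through (μ_R, μ_S).
E[S | R=9.49] = 8.33 + (-0.85)·(5.61/3.25)·(9.49 − (8.69)) = 8.33 + (-1.4672)·(0.8) = 7.1562.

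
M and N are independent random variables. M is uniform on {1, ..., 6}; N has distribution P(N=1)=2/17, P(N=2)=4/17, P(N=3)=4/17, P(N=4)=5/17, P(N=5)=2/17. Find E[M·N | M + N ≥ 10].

P(M + N ≥ 10) = 3/34.
Summing MN·P(x,y) over outcomes with M + N ≥ 10 gives 115/51.
E[M·N | M + N ≥ 10] = (115/51) / (3/34) = 230/9.

230/9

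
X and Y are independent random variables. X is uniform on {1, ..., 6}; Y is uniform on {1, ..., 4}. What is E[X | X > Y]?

32/7

P(X > Y) = 7/12.
Summing X·P(x,y) over outcomes with X > Y gives 8/3.
E[X | X > Y] = (8/3) / (7/12) = 32/7.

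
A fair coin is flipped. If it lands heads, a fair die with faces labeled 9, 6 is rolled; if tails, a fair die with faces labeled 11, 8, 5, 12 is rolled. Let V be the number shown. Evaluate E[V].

E[V | heads] = (9+6)/2 = 15/2.
E[V | tails] = (11+8+5+12)/4 = 9.
By the law of total expectation,
E[V] = (1/2)·(15/2) + (1/2)·(9) = 33/4.

33/4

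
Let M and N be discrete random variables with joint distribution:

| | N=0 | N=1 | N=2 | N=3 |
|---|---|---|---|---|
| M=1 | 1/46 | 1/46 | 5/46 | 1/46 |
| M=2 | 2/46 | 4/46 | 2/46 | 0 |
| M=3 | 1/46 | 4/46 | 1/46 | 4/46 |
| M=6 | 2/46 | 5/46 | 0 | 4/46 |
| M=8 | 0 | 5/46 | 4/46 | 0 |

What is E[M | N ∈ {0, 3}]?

P(N ∈ {0, 3}) = 15/46.
Summing M·P(M=x,N=y) over the conditioning event gives 57/46.
E[M | N ∈ {0, 3}] = (57/46) / (15/46) = 19/5.

19/5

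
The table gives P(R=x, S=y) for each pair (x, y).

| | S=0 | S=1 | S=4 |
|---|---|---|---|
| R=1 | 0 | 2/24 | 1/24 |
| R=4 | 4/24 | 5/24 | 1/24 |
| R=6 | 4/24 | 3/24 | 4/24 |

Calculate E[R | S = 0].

5

P(S = 0) = 1/3.
Σ R·P over the event = 4·(4/24) + 6·(4/24) = 5/3.
E[R | S = 0] = (5/3) / (1/3) = 5.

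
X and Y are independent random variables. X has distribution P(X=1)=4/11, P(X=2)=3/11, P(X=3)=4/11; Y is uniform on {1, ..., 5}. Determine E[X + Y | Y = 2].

P(Y = 2) = 1/5.
Summing (X+Y)·P(x,y) over outcomes with Y = 2 gives 4/5.
E[X + Y | Y = 2] = (4/5) / (1/5) = 4.

4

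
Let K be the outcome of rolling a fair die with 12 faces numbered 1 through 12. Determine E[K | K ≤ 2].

3/2

Given K ≤ 2, K is equally likely to be any of {1, 2}.
E[K | K ≤ 2] = (1 + 2) / 2 = 3/2.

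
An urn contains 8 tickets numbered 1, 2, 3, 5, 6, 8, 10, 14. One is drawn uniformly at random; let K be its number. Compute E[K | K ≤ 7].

17/5

P(K ≤ 7) = 5/8.
Σ over the event: 1·1/8 + 2·1/8 + 3·1/8 + 5·1/8 + 6·1/8 = 17/8.
E[K | K ≤ 7] = (17/8) / (5/8) = 17/5.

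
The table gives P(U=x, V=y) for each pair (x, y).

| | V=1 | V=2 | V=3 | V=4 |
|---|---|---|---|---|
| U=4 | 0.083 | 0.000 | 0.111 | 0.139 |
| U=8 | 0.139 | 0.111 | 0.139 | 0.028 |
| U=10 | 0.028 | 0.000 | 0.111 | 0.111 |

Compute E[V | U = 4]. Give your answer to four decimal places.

P(U = 4) = 0.333.
Σ V·P over the event = 1·(0.083) + 3·(0.111) + 4·(0.139) = 0.972.
E[V | U = 4] = (0.972) / (0.333) = 2.9189.

2.9189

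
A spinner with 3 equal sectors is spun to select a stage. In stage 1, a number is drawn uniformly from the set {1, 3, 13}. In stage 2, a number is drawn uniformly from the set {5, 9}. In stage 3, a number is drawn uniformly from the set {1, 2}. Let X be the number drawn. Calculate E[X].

E[X | stage 1] = (1+3+13)/3 = 17/3.
E[X | stage 2] = (5+9)/2 = 7.
E[X | stage 3] = (1+2)/2 = 3/2.
E[X] = (1/3)·(17/3) + (1/3)·(7) + (1/3)·(3/2) = 85/18.

85/18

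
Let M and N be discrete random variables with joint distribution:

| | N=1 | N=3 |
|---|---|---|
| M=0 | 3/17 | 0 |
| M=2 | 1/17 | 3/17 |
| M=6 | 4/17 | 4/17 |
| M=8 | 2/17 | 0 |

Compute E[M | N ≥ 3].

30/7

P(N ≥ 3) = 7/17.
Σ M·P over the event = 2·(3/17) + 6·(4/17) = 30/17.
E[M | N ≥ 3] = (30/17) / (7/17) = 30/7.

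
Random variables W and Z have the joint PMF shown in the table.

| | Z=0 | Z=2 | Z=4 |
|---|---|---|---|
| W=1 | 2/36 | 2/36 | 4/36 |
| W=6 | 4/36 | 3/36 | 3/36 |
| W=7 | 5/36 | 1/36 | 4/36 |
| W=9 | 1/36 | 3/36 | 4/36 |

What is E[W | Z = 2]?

P(Z = 2) = 1/4.
Σ W·P over the event = 1·(2/36) + 6·(3/36) + 7·(1/36) + 9·(3/36) = 3/2.
E[W | Z = 2] = (3/2) / (1/4) = 6.

6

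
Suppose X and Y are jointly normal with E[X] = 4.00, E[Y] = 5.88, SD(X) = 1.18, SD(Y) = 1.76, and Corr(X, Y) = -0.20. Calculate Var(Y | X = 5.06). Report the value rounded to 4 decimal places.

2.9737

For a bivariate normal, Var(Y | X=x) = σ_Y²(1 − ρ²).
Var(Y | X=5.06) = (1.76)²·(1 − (-0.20)²) = 3.0976·0.96 = 2.9737.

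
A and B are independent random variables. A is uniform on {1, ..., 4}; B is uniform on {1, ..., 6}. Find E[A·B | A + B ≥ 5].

65/6

P(A + B ≥ 5) = 3/4.
Summing AB·P(x,y) over outcomes with A + B ≥ 5 gives 65/8.
E[A·B | A + B ≥ 5] = (65/8) / (3/4) = 65/6.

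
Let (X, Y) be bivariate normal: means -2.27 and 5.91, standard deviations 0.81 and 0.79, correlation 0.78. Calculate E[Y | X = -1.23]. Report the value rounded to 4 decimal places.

E[Y | X=x] = μ_Y + ρ(σ_Y/σ_X)(x − μ_X) for jointly normal variables.
E[Y | X=-1.23] = 5.91 + (0.78)·(0.79/0.81)·(-1.23 − (-2.27)) = 5.91 + (0.76074)·(1.04) = 6.7012.

6.7012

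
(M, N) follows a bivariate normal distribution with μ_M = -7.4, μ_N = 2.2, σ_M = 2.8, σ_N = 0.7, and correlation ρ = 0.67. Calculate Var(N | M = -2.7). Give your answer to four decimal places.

0.2700

Var(N | M=x) = (1 − ρ²)·σ_N².
Var(N | M=-2.7) = (0.7)²·(1 − (0.67)²) = 0.49·0.5511 = 0.2700.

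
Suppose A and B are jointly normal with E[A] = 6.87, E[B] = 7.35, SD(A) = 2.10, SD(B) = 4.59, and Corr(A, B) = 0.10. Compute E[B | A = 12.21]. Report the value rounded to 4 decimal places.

8.5172

For a bivariate normal, E[B | A=x] = μ_B + ρ·(σ_B/σ_A)·(x − μ_A).
E[B | A=12.21] = 7.35 + (0.10)·(4.59/2.10)·(12.21 − (6.87)) = 7.35 + (0.21857)·(5.34) = 8.5172.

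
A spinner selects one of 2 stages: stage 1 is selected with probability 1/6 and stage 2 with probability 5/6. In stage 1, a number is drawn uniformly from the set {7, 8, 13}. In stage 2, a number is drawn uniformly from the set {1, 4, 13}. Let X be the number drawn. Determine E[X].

59/9

E[X | stage 1] = (7+8+13)/3 = 28/3.
E[X | stage 2] = (1+4+13)/3 = 6.
By the law of total expectation,
E[X] = (1/6)·(28/3) + (5/6)·(6) = 59/9.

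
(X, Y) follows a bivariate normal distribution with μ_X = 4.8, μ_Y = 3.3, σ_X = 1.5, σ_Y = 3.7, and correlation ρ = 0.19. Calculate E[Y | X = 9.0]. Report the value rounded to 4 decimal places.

The regression of Y on X has slope ρ·σ_Y/σ_X and passes through (μ_X, μ_Y).
E[Y | X=9.0] = 3.3 + (0.19)·(3.7/1.5)·(9.0 − (4.8)) = 3.3 + (0.46867)·(4.2) = 5.2684.

5.2684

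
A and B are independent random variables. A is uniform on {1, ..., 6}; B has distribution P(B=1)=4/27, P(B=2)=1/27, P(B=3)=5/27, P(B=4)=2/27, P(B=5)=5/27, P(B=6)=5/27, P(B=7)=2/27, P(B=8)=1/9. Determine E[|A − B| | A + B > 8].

P(A + B > 8) = 4/9.
Summing |A−B|·P(x,y) over outcomes with A + B > 8 gives 86/81.
E[|A − B| | A + B > 8] = (86/81) / (4/9) = 43/18.

43/18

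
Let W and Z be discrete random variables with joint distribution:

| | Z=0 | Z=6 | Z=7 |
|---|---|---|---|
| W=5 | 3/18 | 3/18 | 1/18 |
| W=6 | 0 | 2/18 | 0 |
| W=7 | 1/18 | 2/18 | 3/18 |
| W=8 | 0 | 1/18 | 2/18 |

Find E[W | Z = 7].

P(Z = 7) = 1/3.
Σ W·P over the event = 5·(1/18) + 7·(3/18) + 8·(2/18) = 7/3.
E[W | Z = 7] = (7/3) / (1/3) = 7.

7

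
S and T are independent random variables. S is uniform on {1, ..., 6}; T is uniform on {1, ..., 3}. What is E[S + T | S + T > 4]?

79/12

P(S + T > 4) = 2/3.
Summing (S+T)·P(x,y) over outcomes with S + T > 4 gives 79/18.
E[S + T | S + T > 4] = (79/18) / (2/3) = 79/12.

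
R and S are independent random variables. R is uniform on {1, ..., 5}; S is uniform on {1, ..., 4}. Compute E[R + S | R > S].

6

Outcomes with R > S: (2,1), (3,1), (3,2), (4,1), (4,2), (4,3), (5,1), (5,2), (5,3), (5,4), each with probability 1/20.
E[R + S | R > S] = (3 + 4 + 5 + 5 + 6 + 7 + 6 + 7 + 8 + 9) / 10 = 6.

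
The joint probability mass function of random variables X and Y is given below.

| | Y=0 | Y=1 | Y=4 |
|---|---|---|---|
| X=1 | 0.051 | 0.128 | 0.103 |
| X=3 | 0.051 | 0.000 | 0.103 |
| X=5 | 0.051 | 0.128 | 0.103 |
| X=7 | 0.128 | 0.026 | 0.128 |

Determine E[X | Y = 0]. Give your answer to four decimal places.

4.8221

P(Y = 0) = 0.281.
Σ X·P over the event = 1·(0.051) + 3·(0.051) + 5·(0.051) + 7·(0.128) = 1.355.
E[X | Y = 0] = (1.355) / (0.281) = 4.8221.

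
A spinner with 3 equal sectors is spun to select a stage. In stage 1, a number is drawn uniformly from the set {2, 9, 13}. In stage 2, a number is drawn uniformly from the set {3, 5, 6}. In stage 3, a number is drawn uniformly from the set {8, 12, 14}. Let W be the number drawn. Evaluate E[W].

E[W | stage 1] = (2+9+13)/3 = 8.
E[W | stage 2] = (3+5+6)/3 = 14/3.
E[W | stage 3] = (8+12+14)/3 = 34/3.
E[W] = (1/3)·(8) + (1/3)·(14/3) + (1/3)·(34/3) = 8.

8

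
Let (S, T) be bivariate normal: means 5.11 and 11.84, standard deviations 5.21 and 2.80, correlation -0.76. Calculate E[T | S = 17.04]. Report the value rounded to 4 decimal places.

E[T | S=x] = μ_T + ρ(σ_T/σ_S)(x − μ_S) for jointly normal variables.
E[T | S=17.04] = 11.84 + (-0.76)·(2.80/5.21)·(17.04 − (5.11)) = 11.84 + (-0.40845)·(11.93) = 6.9672.

6.9672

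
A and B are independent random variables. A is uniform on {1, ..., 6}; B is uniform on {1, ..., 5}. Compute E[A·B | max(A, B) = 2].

8/3

P(max(A, B) = 2) = 1/10.
Summing AB·P(x,y) over outcomes with max(A, B) = 2 gives 4/15.
E[A·B | max(A, B) = 2] = (4/15) / (1/10) = 8/3.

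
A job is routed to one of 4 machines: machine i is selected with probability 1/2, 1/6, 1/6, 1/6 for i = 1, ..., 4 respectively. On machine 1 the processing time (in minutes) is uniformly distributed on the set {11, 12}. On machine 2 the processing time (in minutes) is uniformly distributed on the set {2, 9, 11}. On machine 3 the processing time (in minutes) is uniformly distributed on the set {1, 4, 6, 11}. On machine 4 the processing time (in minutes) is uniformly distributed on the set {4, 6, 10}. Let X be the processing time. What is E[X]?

E[X | machine 1] = (11+12)/2 = 23/2.
E[X | machine 2] = (2+9+11)/3 = 22/3.
E[X | machine 3] = (1+4+6+11)/4 = 11/2.
E[X | machine 4] = (4+6+10)/3 = 20/3.
E[X] = (1/2)·(23/2) + (1/6)·(22/3) + (1/6)·(11/2) + (1/6)·(20/3) = 9.

9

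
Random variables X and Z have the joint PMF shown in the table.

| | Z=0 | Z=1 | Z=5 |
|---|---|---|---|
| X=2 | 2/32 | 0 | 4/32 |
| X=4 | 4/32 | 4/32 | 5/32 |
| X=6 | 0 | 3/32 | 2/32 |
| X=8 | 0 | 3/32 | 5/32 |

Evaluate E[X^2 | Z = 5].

61/2

P(Z = 5) = 1/2.
Summing X^2·P(X=x,Z=y) over the conditioning event gives 61/4.
E[X^2 | Z = 5] = (61/4) / (1/2) = 61/2.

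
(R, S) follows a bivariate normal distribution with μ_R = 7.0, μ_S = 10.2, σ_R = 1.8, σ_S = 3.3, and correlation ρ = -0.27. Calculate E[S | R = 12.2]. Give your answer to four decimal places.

For a bivariate normal, E[S | R=x] = μ_S + ρ·(σ_S/σ_R)·(x − μ_R).
E[S | R=12.2] = 10.2 + (-0.27)·(3.3/1.8)·(12.2 − (7.0)) = 10.2 + (-0.495)·(5.2) = 7.6260.

7.6260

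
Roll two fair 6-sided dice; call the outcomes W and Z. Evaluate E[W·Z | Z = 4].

14

P(Z = 4) = 1/6.
Summing WZ·P(x,y) over outcomes with Z = 4 gives 7/3.
E[W·Z | Z = 4] = (7/3) / (1/6) = 14.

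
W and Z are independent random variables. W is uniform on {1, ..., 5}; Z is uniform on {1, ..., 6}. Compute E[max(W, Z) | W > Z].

Outcomes with W > Z: (2,1), (3,1), (3,2), (4,1), (4,2), (4,3), (5,1), (5,2), (5,3), (5,4), each with probability 1/30.
E[max(W, Z) | W > Z] = (2 + 3 + 3 + 4 + 4 + 4 + 5 + 5 + 5 + 5) / 10 = 4.

4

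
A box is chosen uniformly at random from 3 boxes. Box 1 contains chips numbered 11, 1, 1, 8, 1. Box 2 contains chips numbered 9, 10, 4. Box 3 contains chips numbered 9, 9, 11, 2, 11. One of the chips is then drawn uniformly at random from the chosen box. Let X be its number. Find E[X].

307/45

E[X | box 1] = (11+1+1+8+1)/5 = 22/5.
E[X | box 2] = (9+10+4)/3 = 23/3.
E[X | box 3] = (9+9+11+2+11)/5 = 42/5.
By the law of total expectation,
E[X] = (1/3)·(22/5) + (1/3)·(23/3) + (1/3)·(42/5) = 307/45.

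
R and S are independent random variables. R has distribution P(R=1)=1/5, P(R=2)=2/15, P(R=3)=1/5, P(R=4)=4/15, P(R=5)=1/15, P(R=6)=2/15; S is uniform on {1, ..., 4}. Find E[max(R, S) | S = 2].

52/15

P(S = 2) = 1/4.
Summing max(R,S)·P(x,y) over outcomes with S = 2 gives 13/15.
E[max(R, S) | S = 2] = (13/15) / (1/4) = 52/15.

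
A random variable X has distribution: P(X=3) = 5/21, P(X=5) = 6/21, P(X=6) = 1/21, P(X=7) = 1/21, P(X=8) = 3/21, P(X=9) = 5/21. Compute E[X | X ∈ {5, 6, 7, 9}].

P(X ∈ {5, 6, 7, 9}) = 13/21.
Σ over the event: 5·2/7 + 6·1/21 + 7·1/21 + 9·5/21 = 88/21.
E[X | X ∈ {5, 6, 7, 9}] = (88/21) / (13/21) = 88/13.

88/13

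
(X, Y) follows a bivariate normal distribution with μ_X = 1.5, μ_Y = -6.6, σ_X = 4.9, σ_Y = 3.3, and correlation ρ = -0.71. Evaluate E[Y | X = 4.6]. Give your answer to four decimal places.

For a bivariate normal, E[Y | X=x] = μ_Y + ρ·(σ_Y/σ_X)·(x − μ_X).
E[Y | X=4.6] = -6.6 + (-0.71)·(3.3/4.9)·(4.6 − (1.5)) = -6.6 + (-0.47816)·(3.1) = -8.0823.

-8.0823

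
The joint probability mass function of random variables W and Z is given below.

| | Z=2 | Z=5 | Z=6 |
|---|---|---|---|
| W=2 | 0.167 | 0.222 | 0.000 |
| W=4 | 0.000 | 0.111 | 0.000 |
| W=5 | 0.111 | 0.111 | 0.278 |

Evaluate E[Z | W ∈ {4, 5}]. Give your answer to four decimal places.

P(W ∈ {4, 5}) = 0.611.
Σ Z·P over the event = 5·(0.111) + 2·(0.111) + 5·(0.111) + 6·(0.278) = 3.000.
E[Z | W ∈ {4, 5}] = (3.000) / (0.611) = 4.9100.

4.9100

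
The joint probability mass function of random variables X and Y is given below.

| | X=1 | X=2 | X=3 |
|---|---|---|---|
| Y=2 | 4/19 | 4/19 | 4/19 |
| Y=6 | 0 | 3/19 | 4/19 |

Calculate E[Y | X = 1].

2

P(X = 1) = 4/19.
Σ Y·P over the event = 2·(4/19) = 8/19.
E[Y | X = 1] = (8/19) / (4/19) = 2.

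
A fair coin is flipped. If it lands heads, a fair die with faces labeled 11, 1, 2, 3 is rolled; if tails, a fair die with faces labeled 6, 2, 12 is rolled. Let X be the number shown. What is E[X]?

131/24

E[X | heads] = (11+1+2+3)/4 = 17/4.
E[X | tails] = (6+2+12)/3 = 20/3.
E[X] = (1/2)·(17/4) + (1/2)·(20/3) = 131/24.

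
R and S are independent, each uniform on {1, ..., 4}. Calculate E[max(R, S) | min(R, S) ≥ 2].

31/9

Outcomes with min(R, S) ≥ 2: (2,2), (2,3), (2,4), (3,2), (3,3), (3,4), (4,2), (4,3), (4,4), each with probability 1/16.
E[max(R, S) | min(R, S) ≥ 2] = (2 + 3 + 4 + 3 + 3 + 4 + 4 + 4 + 4) / 9 = 31/9.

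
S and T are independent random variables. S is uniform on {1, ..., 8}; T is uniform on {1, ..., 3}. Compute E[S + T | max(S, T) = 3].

Outcomes with max(S, T) = 3: (1,3), (2,3), (3,1), (3,2), (3,3), each with probability 1/24.
E[S + T | max(S, T) = 3] = (4 + 5 + 4 + 5 + 6) / 5 = 24/5.

24/5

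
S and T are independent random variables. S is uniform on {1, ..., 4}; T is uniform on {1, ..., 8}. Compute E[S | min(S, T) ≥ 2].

P(min(S, T) ≥ 2) = 21/32.
Summing S·P(x,y) over outcomes with min(S, T) ≥ 2 gives 63/32.
E[S | min(S, T) ≥ 2] = (63/32) / (21/32) = 3.

3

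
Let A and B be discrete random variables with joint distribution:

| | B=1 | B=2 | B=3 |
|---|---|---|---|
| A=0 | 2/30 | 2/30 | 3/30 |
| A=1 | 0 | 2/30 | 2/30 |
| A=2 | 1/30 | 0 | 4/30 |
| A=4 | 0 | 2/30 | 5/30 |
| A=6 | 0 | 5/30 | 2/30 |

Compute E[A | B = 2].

40/11

P(B = 2) = 11/30.
Σ A·P over the event = 0·(2/30) + 1·(2/30) + 4·(2/30) + 6·(5/30) = 4/3.
E[A | B = 2] = (4/3) / (11/30) = 40/11.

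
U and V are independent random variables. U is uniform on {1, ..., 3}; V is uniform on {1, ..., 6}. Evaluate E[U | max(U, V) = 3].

Outcomes with max(U, V) = 3: (1,3), (2,3), (3,1), (3,2), (3,3), each with probability 1/18.
E[U | max(U, V) = 3] = (1 + 2 + 3 + 3 + 3) / 5 = 12/5.

12/5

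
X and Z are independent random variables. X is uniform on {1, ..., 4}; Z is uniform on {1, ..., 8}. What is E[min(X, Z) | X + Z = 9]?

5/2

Outcomes with X + Z = 9: (1,8), (2,7), (3,6), (4,5), each with probability 1/32.
E[min(X, Z) | X + Z = 9] = (1 + 2 + 3 + 4) / 4 = 5/2.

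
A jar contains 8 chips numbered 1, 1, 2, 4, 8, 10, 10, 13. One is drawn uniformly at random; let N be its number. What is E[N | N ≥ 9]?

11

P(N ≥ 9) = 3/8.
Σ over the event: 10·1/4 + 13·1/8 = 33/8.
E[N | N ≥ 9] = (33/8) / (3/8) = 11.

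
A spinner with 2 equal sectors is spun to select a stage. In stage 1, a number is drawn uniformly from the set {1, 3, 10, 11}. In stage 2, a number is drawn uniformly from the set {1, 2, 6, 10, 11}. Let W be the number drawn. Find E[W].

49/8

E[W | stage 1] = (1+3+10+11)/4 = 25/4.
E[W | stage 2] = (1+2+6+10+11)/5 = 6.
By the law of total expectation,
E[W] = (1/2)·(25/4) + (1/2)·(6) = 49/8.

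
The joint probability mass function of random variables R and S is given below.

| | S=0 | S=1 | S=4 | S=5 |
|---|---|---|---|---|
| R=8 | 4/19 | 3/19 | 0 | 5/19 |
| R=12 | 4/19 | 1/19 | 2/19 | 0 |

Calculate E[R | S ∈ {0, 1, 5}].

P(S ∈ {0, 1, 5}) = 17/19.
Σ R·P over the event = 8·(4/19) + 8·(3/19) + 8·(5/19) + 12·(4/19) + 12·(1/19) = 156/19.
E[R | S ∈ {0, 1, 5}] = (156/19) / (17/19) = 156/17.

156/17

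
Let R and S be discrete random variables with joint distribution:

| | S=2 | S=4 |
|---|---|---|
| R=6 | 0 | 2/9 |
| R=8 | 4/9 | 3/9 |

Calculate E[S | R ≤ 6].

P(R ≤ 6) = 2/9.
Σ S·P over the event = 4·(2/9) = 8/9.
E[S | R ≤ 6] = (8/9) / (2/9) = 4.

4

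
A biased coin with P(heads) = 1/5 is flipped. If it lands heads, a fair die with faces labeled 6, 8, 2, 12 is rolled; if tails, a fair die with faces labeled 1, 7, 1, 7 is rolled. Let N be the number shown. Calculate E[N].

23/5

E[N | heads] = (6+8+2+12)/4 = 7.
E[N | tails] = (1+7+1+7)/4 = 4.
E[N] = (1/5)·(7) + (4/5)·(4) = 23/5.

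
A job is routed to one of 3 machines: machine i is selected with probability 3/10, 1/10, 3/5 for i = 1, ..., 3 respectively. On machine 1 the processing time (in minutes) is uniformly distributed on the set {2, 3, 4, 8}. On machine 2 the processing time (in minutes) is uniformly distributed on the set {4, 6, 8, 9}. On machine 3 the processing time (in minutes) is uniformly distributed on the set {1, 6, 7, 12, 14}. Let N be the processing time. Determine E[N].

E[N | machine 1] = (2+3+4+8)/4 = 17/4.
E[N | machine 2] = (4+6+8+9)/4 = 27/4.
E[N | machine 3] = (1+6+7+12+14)/5 = 8.
By the law of total expectation,
E[N] = (3/10)·(17/4) + (1/10)·(27/4) + (3/5)·(8) = 27/4.

27/4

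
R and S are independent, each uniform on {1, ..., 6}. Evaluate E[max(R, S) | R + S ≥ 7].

P(R + S ≥ 7) = 7/12.
Summing max(R,S)·P(x,y) over outcomes with R + S ≥ 7 gives 113/36.
E[max(R, S) | R + S ≥ 7] = (113/36) / (7/12) = 113/21.

113/21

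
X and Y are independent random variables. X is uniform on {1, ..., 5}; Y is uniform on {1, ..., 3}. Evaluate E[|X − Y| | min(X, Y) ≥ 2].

5/4

P(min(X, Y) ≥ 2) = 8/15.
Summing |X−Y|·P(x,y) over outcomes with min(X, Y) ≥ 2 gives 2/3.
E[|X − Y| | min(X, Y) ≥ 2] = (2/3) / (8/15) = 5/4.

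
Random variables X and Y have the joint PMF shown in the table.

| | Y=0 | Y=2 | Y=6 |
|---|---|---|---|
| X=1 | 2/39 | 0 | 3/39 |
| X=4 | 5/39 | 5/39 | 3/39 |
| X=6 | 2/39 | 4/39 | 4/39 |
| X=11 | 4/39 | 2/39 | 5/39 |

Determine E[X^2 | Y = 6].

160/3

P(Y = 6) = 5/13.
Σ X^2·P over the event = 1·(3/39) + 16·(3/39) + 36·(4/39) + 121·(5/39) = 800/39.
E[X^2 | Y = 6] = (800/39) / (5/13) = 160/3.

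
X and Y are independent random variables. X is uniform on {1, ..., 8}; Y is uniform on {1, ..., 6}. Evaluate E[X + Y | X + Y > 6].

314/33

P(X + Y > 6) = 11/16.
Summing (X+Y)·P(x,y) over outcomes with X + Y > 6 gives 157/24.
E[X + Y | X + Y > 6] = (157/24) / (11/16) = 314/33.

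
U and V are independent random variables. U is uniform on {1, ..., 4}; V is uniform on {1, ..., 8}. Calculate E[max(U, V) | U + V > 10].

P(U + V > 10) = 3/32.
Summing max(U,V)·P(x,y) over outcomes with U + V > 10 gives 23/32.
E[max(U, V) | U + V > 10] = (23/32) / (3/32) = 23/3.

23/3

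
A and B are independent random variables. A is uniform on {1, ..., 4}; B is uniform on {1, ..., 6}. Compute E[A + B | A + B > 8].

28/3

Outcomes with A + B > 8: (3,6), (4,5), (4,6), each with probability 1/24.
E[A + B | A + B > 8] = (9 + 9 + 10) / 3 = 28/3.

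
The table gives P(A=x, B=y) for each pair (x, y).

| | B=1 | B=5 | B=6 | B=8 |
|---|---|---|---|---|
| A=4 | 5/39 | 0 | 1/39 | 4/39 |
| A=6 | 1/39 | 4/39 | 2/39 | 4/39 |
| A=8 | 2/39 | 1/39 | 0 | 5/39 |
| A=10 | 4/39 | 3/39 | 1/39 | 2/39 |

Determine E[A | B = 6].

P(B = 6) = 4/39.
Σ A·P over the event = 4·(1/39) + 6·(2/39) + 10·(1/39) = 2/3.
E[A | B = 6] = (2/3) / (4/39) = 13/2.

13/2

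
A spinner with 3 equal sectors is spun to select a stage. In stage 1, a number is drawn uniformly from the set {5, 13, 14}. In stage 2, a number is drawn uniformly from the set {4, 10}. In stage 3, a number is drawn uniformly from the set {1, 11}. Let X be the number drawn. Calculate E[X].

E[X | stage 1] = (5+13+14)/3 = 32/3.
E[X | stage 2] = (4+10)/2 = 7.
E[X | stage 3] = (1+11)/2 = 6.
E[X] = (1/3)·(32/3) + (1/3)·(7) + (1/3)·(6) = 71/9.

71/9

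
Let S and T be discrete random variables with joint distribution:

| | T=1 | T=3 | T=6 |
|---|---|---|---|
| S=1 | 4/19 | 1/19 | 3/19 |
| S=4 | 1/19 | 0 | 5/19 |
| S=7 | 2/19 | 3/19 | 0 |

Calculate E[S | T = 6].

P(T = 6) = 8/19.
Σ S·P over the event = 1·(3/19) + 4·(5/19) = 23/19.
E[S | T = 6] = (23/19) / (8/19) = 23/8.

23/8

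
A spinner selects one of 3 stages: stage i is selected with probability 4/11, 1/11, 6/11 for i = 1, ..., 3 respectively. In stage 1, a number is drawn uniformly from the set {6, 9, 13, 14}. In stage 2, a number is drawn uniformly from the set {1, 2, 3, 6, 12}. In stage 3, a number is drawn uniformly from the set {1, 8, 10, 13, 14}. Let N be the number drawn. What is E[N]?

E[N | stage 1] = (6+9+13+14)/4 = 21/2.
E[N | stage 2] = (1+2+3+6+12)/5 = 24/5.
E[N | stage 3] = (1+8+10+13+14)/5 = 46/5.
E[N] = (4/11)·(21/2) + (1/11)·(24/5) + (6/11)·(46/5) = 102/11.

102/11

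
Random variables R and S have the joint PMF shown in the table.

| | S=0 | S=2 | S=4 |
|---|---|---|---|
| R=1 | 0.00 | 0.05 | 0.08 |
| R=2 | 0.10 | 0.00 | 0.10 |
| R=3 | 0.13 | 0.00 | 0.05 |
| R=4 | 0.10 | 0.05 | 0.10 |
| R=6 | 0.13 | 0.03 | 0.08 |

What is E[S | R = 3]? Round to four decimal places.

P(R = 3) = 0.18.
Σ S·P over the event = 0·(0.13) + 4·(0.05) = 0.20.
E[S | R = 3] = (0.20) / (0.18) = 1.1111.

1.1111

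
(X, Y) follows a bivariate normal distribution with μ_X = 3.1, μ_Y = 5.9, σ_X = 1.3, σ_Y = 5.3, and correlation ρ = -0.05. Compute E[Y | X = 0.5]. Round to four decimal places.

The regression of Y on X has slope ρ·σ_Y/σ_X and passes through (μ_X, μ_Y).
E[Y | X=0.5] = 5.9 + (-0.05)·(5.3/1.3)·(0.5 − (3.1)) = 5.9 + (-0.20385)·(-2.6) = 6.4300.

6.4300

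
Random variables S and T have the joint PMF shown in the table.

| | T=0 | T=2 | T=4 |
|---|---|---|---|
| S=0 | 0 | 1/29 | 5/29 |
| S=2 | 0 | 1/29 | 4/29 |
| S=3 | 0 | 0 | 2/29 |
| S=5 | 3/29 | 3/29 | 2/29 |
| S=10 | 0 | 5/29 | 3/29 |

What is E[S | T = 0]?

5

P(T = 0) = 3/29.
Σ S·P over the event = 5·(3/29) = 15/29.
E[S | T = 0] = (15/29) / (3/29) = 5.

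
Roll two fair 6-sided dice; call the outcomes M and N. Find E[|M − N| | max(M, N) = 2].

Outcomes with max(M, N) = 2: (1,2), (2,1), (2,2), each with probability 1/36.
E[|M − N| | max(M, N) = 2] = (1 + 1 + 0) / 3 = 2/3.

2/3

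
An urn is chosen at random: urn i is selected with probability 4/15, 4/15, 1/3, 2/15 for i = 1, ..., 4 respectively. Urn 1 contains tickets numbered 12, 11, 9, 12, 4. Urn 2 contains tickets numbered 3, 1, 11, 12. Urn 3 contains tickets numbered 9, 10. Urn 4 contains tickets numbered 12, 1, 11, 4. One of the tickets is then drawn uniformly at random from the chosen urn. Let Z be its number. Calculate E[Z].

E[Z | urn 1] = (12+11+9+12+4)/5 = 48/5.
E[Z | urn 2] = (3+1+11+12)/4 = 27/4.
E[Z | urn 3] = (9+10)/2 = 19/2.
E[Z | urn 4] = (12+1+11+4)/4 = 7.
By the law of total expectation,
E[Z] = (4/15)·(48/5) + (4/15)·(27/4) + (1/3)·(19/2) + (2/15)·(7) = 423/50.

423/50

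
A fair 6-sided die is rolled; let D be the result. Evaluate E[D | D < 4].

2

Given D < 4, D is equally likely to be any of {1, 2, 3}.
E[D | D < 4] = (1 + 2 + 3) / 3 = 2.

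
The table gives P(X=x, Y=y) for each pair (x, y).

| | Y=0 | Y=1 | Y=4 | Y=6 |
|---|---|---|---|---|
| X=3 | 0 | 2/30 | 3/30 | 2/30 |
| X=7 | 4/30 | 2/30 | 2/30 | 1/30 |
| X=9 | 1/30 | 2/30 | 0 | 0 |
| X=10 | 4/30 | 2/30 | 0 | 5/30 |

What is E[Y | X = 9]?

P(X = 9) = 1/10.
Σ Y·P over the event = 0·(1/30) + 1·(2/30) = 1/15.
E[Y | X = 9] = (1/15) / (1/10) = 2/3.

2/3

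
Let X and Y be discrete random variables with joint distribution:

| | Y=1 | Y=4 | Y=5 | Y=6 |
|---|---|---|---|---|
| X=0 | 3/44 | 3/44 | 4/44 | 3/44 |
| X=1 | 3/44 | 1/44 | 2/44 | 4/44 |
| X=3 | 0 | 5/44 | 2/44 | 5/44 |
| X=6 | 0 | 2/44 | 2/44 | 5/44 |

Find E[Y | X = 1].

P(X = 1) = 5/22.
Σ Y·P over the event = 1·(3/44) + 4·(1/44) + 5·(2/44) + 6·(4/44) = 41/44.
E[Y | X = 1] = (41/44) / (5/22) = 41/10.

41/10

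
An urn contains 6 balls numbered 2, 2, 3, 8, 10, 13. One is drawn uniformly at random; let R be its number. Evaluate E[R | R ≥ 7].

31/3

P(R ≥ 7) = 1/2.
Σ over the event: 8·1/6 + 10·1/6 + 13·1/6 = 31/6.
E[R | R ≥ 7] = (31/6) / (1/2) = 31/3.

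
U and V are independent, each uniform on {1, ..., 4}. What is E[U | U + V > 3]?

36/13

P(U + V > 3) = 13/16.
Summing U·P(x,y) over outcomes with U + V > 3 gives 9/4.
E[U | U + V > 3] = (9/4) / (13/16) = 36/13.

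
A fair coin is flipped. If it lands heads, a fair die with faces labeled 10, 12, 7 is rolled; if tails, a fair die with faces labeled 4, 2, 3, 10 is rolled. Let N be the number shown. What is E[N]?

173/24

E[N | heads] = (10+12+7)/3 = 29/3.
E[N | tails] = (4+2+3+10)/4 = 19/4.
By the law of total expectation,
E[N] = (1/2)·(29/3) + (1/2)·(19/4) = 173/24.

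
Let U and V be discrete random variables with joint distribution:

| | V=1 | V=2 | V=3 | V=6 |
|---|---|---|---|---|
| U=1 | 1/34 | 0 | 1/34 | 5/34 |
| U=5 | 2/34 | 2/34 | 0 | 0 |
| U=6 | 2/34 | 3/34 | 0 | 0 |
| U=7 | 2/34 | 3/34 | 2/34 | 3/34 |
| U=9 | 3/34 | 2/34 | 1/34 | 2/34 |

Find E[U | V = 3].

6

P(V = 3) = 2/17.
Σ U·P over the event = 1·(1/34) + 7·(2/34) + 9·(1/34) = 12/17.
E[U | V = 3] = (12/17) / (2/17) = 6.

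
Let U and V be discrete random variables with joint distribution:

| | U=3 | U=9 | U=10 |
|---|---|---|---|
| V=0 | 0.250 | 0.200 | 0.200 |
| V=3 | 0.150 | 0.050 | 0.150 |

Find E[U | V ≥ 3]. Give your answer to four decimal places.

P(V ≥ 3) = 0.350.
Σ U·P over the event = 3·(0.150) + 9·(0.050) + 10·(0.150) = 2.400.
E[U | V ≥ 3] = (2.400) / (0.350) = 6.8571.

6.8571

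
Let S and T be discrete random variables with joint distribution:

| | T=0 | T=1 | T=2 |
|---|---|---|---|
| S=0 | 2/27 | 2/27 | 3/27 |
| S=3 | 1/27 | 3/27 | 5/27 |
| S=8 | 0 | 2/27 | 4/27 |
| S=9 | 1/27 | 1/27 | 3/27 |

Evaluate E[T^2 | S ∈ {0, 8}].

32/13

P(S ∈ {0, 8}) = 13/27.
Summing T^2·P(S=x,T=y) over the conditioning event gives 32/27.
E[T^2 | S ∈ {0, 8}] = (32/27) / (13/27) = 32/13.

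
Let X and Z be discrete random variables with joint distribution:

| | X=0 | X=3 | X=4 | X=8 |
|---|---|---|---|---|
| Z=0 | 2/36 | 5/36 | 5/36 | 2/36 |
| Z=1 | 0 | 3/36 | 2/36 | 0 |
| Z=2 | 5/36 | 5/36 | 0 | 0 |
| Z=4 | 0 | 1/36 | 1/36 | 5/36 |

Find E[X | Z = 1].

17/5

P(Z = 1) = 5/36.
Σ X·P over the event = 3·(3/36) + 4·(2/36) = 17/36.
E[X | Z = 1] = (17/36) / (5/36) = 17/5.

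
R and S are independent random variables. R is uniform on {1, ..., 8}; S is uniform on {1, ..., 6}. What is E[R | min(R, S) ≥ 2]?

5

P(min(R, S) ≥ 2) = 35/48.
Summing R·P(x,y) over outcomes with min(R, S) ≥ 2 gives 175/48.
E[R | min(R, S) ≥ 2] = (175/48) / (35/48) = 5.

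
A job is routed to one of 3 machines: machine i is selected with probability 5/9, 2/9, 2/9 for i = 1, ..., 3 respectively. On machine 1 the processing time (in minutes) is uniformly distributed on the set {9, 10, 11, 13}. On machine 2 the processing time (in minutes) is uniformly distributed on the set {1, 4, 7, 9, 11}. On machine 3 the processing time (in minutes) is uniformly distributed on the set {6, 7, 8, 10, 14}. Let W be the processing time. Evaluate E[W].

1691/180

E[W | machine 1] = (9+10+11+13)/4 = 43/4.
E[W | machine 2] = (1+4+7+9+11)/5 = 32/5.
E[W | machine 3] = (6+7+8+10+14)/5 = 9.
E[W] = (5/9)·(43/4) + (2/9)·(32/5) + (2/9)·(9) = 1691/180.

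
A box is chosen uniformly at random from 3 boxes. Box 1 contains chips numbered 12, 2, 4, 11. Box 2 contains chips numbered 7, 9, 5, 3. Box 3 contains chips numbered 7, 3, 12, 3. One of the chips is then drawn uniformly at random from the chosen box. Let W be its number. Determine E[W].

13/2

E[W | box 1] = (12+2+4+11)/4 = 29/4.
E[W | box 2] = (7+9+5+3)/4 = 6.
E[W | box 3] = (7+3+12+3)/4 = 25/4.
E[W] = (1/3)·(29/4) + (1/3)·(6) + (1/3)·(25/4) = 13/2.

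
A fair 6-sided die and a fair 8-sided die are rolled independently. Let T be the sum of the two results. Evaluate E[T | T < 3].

2

P(T < 3) = 1/48.
Σ over the event: 2·1/48 = 1/24.
E[T | T < 3] = (1/24) / (1/48) = 2.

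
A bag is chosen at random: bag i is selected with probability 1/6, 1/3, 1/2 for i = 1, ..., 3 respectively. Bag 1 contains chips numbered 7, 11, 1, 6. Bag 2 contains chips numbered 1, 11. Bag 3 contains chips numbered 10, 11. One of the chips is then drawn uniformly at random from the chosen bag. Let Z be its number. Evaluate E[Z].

E[Z | bag 1] = (7+11+1+6)/4 = 25/4.
E[Z | bag 2] = (1+11)/2 = 6.
E[Z | bag 3] = (10+11)/2 = 21/2.
E[Z] = (1/6)·(25/4) + (1/3)·(6) + (1/2)·(21/2) = 199/24.

199/24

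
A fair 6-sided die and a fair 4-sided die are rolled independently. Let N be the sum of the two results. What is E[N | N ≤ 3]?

8/3

P(N ≤ 3) = 1/8.
Σ over the event: 2·1/24 + 3·1/12 = 1/3.
E[N | N ≤ 3] = (1/3) / (1/8) = 8/3.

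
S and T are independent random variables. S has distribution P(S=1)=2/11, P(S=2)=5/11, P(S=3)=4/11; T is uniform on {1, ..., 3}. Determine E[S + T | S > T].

P(S > T) = 13/33.
Summing (S+T)·P(x,y) over outcomes with S > T gives 17/11.
E[S + T | S > T] = (17/11) / (13/33) = 51/13.

51/13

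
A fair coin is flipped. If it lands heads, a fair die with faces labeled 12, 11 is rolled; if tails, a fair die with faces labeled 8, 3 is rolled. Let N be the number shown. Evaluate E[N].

17/2

E[N | heads] = (12+11)/2 = 23/2.
E[N | tails] = (8+3)/2 = 11/2.
By the law of total expectation,
E[N] = (1/2)·(23/2) + (1/2)·(11/2) = 17/2.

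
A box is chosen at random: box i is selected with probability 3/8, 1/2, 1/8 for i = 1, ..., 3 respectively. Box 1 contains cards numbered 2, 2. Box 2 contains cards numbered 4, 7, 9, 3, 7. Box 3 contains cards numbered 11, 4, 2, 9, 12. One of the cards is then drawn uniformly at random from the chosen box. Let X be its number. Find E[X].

E[X | box 1] = (2+2)/2 = 2.
E[X | box 2] = (4+7+9+3+7)/5 = 6.
E[X | box 3] = (11+4+2+9+12)/5 = 38/5.
By the law of total expectation,
E[X] = (3/8)·(2) + (1/2)·(6) + (1/8)·(38/5) = 47/10.

47/10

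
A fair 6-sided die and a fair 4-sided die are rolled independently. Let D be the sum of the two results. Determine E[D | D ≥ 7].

P(D ≥ 7) = 5/12.
Σ over the event: 7·1/6 + 8·1/8 + 9·1/12 + 10·1/24 = 10/3.
E[D | D ≥ 7] = (10/3) / (5/12) = 8.

8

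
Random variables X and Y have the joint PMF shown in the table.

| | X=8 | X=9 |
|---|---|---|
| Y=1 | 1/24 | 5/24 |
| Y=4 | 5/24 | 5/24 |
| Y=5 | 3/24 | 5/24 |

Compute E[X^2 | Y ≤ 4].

P(Y ≤ 4) = 2/3.
Σ X^2·P over the event = 64·(1/24) + 64·(5/24) + 81·(5/24) + 81·(5/24) = 199/4.
E[X^2 | Y ≤ 4] = (199/4) / (2/3) = 597/8.

597/8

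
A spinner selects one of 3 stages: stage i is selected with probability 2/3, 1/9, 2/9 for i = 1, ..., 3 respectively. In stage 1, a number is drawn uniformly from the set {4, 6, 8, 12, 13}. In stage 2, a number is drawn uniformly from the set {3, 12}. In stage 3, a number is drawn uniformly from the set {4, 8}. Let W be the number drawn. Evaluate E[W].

79/10

E[W | stage 1] = (4+6+8+12+13)/5 = 43/5.
E[W | stage 2] = (3+12)/2 = 15/2.
E[W | stage 3] = (4+8)/2 = 6.
By the law of total expectation,
E[W] = (2/3)·(43/5) + (1/9)·(15/2) + (2/9)·(6) = 79/10.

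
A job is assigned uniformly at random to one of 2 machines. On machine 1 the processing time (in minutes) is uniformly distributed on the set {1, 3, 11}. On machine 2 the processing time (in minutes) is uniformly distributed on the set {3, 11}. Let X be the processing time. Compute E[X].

6

E[X | machine 1] = (1+3+11)/3 = 5.
E[X | machine 2] = (3+11)/2 = 7.
E[X] = (1/2)·(5) + (1/2)·(7) = 6.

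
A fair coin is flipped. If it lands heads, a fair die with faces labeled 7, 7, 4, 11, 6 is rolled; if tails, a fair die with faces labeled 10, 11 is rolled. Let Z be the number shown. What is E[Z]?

35/4

E[Z | heads] = (7+7+4+11+6)/5 = 7.
E[Z | tails] = (10+11)/2 = 21/2.
By the law of total expectation,
E[Z] = (1/2)·(7) + (1/2)·(21/2) = 35/4.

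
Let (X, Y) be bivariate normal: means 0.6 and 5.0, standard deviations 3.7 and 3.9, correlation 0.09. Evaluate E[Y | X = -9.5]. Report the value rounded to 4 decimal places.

4.0419

For a bivariate normal, E[Y | X=x] = μ_Y + ρ·(σ_Y/σ_X)·(x − μ_X).
E[Y | X=-9.5] = 5.0 + (0.09)·(3.9/3.7)·(-9.5 − (0.6)) = 5.0 + (0.094865)·(-10.1) = 4.0419.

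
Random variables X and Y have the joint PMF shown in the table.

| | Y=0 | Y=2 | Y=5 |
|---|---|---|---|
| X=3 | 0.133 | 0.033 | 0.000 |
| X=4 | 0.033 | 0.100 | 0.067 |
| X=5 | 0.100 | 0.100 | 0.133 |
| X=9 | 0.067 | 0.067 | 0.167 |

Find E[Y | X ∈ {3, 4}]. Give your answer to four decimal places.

1.6421

P(X ∈ {3, 4}) = 0.366.
Σ Y·P over the event = 0·(0.133) + 2·(0.033) + 0·(0.033) + 2·(0.100) + 5·(0.067) = 0.601.
E[Y | X ∈ {3, 4}] = (0.601) / (0.366) = 1.6421.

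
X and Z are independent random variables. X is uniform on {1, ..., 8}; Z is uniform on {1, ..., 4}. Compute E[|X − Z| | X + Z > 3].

P(X + Z > 3) = 29/32.
Summing |X−Z|·P(x,y) over outcomes with X + Z > 3 gives 41/16.
E[|X − Z| | X + Z > 3] = (41/16) / (29/32) = 82/29.

82/29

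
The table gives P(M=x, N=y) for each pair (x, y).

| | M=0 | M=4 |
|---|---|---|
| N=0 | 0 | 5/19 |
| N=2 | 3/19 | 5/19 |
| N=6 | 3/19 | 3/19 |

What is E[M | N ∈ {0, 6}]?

P(N ∈ {0, 6}) = 11/19.
Σ M·P over the event = 0·(3/19) + 4·(5/19) + 4·(3/19) = 32/19.
E[M | N ∈ {0, 6}] = (32/19) / (11/19) = 32/11.

32/11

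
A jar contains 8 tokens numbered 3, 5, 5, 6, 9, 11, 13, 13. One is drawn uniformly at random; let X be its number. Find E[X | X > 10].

P(X > 10) = 3/8.
Σ over the event: 11·1/8 + 13·1/4 = 37/8.
E[X | X > 10] = (37/8) / (3/8) = 37/3.

37/3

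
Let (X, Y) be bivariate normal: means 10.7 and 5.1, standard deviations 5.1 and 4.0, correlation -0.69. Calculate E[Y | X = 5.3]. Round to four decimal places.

The regression of Y on X has slope ρ·σ_Y/σ_X and passes through (μ_X, μ_Y).
E[Y | X=5.3] = 5.1 + (-0.69)·(4.0/5.1)·(5.3 − (10.7)) = 5.1 + (-0.54118)·(-5.4) = 8.0224.

8.0224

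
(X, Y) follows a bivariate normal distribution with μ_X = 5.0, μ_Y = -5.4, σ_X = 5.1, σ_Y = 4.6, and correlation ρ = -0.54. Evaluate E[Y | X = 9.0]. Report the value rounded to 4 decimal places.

-7.3482

The regression of Y on X has slope ρ·σ_Y/σ_X and passes through (μ_X, μ_Y).
E[Y | X=9.0] = -5.4 + (-0.54)·(4.6/5.1)·(9.0 − (5.0)) = -5.4 + (-0.48706)·(4) = -7.3482.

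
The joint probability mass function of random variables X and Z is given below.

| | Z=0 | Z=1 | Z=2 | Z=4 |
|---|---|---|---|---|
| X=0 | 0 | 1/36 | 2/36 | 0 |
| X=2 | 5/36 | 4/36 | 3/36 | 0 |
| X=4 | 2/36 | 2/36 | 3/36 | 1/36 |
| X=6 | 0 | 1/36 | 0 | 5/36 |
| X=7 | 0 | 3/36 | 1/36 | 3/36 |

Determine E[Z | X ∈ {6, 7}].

38/13

P(X ∈ {6, 7}) = 13/36.
Summing Z·P(X=x,Z=y) over the conditioning event gives 19/18.
E[Z | X ∈ {6, 7}] = (19/18) / (13/36) = 38/13.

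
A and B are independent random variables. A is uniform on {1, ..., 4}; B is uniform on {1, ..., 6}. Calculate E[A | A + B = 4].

P(A + B = 4) = 1/8.
Summing A·P(x,y) over outcomes with A + B = 4 gives 1/4.
E[A | A + B = 4] = (1/4) / (1/8) = 2.

2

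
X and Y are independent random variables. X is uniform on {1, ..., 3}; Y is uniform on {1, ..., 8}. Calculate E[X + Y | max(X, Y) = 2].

Outcomes with max(X, Y) = 2: (1,2), (2,1), (2,2), each with probability 1/24.
E[X + Y | max(X, Y) = 2] = (3 + 3 + 4) / 3 = 10/3.

10/3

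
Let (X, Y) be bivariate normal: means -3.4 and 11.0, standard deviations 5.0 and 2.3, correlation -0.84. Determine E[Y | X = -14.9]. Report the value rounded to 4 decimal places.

For a bivariate normal, E[Y | X=x] = μ_Y + ρ·(σ_Y/σ_X)·(x − μ_X).
E[Y | X=-14.9] = 11.0 + (-0.84)·(2.3/5.0)·(-14.9 − (-3.4)) = 11.0 + (-0.3864)·(-11.5) = 15.4436.

15.4436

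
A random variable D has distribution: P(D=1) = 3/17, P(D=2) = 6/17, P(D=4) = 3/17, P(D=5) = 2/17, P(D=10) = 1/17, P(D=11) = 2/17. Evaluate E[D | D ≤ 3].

5/3

P(D ≤ 3) = 9/17.
Σ over the event: 1·3/17 + 2·6/17 = 15/17.
E[D | D ≤ 3] = (15/17) / (9/17) = 5/3.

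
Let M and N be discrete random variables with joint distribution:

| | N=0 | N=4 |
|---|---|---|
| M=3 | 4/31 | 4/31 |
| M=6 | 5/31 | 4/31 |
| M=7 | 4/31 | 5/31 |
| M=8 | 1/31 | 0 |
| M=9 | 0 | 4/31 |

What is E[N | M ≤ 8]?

P(M ≤ 8) = 27/31.
Σ N·P over the event = 0·(4/31) + 4·(4/31) + 0·(5/31) + 4·(4/31) + 0·(4/31) + 4·(5/31) + 0·(1/31) = 52/31.
E[N | M ≤ 8] = (52/31) / (27/31) = 52/27.

52/27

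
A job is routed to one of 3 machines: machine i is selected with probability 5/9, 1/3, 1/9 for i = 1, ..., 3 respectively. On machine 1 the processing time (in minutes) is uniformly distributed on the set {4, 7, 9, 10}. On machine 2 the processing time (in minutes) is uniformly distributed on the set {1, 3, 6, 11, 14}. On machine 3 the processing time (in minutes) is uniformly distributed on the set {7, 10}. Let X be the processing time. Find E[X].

E[X | machine 1] = (4+7+9+10)/4 = 15/2.
E[X | machine 2] = (1+3+6+11+14)/5 = 7.
E[X | machine 3] = (7+10)/2 = 17/2.
By the law of total expectation,
E[X] = (5/9)·(15/2) + (1/3)·(7) + (1/9)·(17/2) = 67/9.

67/9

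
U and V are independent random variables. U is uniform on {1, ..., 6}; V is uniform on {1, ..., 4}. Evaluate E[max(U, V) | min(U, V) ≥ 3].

37/8

Outcomes with min(U, V) ≥ 3: (3,3), (3,4), (4,3), (4,4), (5,3), (5,4), (6,3), (6,4), each with probability 1/24.
E[max(U, V) | min(U, V) ≥ 3] = (3 + 4 + 4 + 4 + 5 + 5 + 6 + 6) / 8 = 37/8.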